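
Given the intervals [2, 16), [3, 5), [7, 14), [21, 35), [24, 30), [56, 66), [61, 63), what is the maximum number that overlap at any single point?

2

Walk the sorted start/end points keeping a running depth.
The depth first hits 2 at 3.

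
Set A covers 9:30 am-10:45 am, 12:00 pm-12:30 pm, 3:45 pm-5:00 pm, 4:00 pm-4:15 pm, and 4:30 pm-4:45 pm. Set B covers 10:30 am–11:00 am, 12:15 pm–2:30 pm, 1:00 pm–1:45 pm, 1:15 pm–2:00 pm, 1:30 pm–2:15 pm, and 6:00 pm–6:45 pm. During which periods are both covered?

A, merged: 9:30 am-10:45 am, 12:00 pm-12:30 pm, 3:45 pm-5:00 pm.
B, merged: 10:30 am-11:00 am, 12:15 pm-2:30 pm, 6:00 pm-6:45 pm.
9:30 am-10:45 am ∩ B → 10:30 am-10:45 am.
12:00 pm-12:30 pm ∩ B → 12:15 pm-12:30 pm.
3:45 pm-5:00 pm meets no B interval.

10:30 am-10:45 am, 12:15 pm-12:30 pm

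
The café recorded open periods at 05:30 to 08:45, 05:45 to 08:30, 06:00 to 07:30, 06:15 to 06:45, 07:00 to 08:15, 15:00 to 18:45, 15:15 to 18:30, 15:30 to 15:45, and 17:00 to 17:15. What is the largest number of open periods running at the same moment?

4

Walk the sorted start/end points keeping a running depth.
The depth first hits 4 at 06:15.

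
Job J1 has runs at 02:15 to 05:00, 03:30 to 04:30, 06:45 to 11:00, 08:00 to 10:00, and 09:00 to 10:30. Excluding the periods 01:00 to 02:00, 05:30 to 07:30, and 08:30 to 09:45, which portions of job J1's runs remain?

02:15–05:00, 07:30–08:30, 09:45–11:00

Merge the first list: 02:15–05:00, 06:45–11:00.
02:15–05:00: nothing removed.
06:45–11:00 \ B = 07:30–08:30, 09:45–11:00.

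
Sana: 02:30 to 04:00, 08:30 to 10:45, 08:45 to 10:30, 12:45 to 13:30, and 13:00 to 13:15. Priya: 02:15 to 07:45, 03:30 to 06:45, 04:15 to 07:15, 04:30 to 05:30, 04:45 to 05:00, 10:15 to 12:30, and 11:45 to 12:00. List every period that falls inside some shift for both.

02:30–04:00, 10:15–10:45

Merge the first list: 02:30–04:00, 08:30–10:45, 12:45–13:30.
Merge the second list: 02:15–07:45, 10:15–12:30.
02:30–04:00 overlaps B on 02:30–04:00.
08:30–10:45 overlaps B on 10:15–10:45.
12:45–13:30 falls entirely outside B.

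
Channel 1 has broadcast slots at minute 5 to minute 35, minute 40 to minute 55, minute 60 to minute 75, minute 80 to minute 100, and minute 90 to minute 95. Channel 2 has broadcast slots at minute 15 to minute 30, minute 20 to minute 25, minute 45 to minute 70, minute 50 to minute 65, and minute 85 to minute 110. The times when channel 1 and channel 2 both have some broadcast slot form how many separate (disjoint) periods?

4

Merge the first list: minute 5 to minute 35, minute 40 to minute 55, minute 60 to minute 75, minute 80 to minute 100.
Merge the second list: minute 15 to minute 30, minute 45 to minute 70, minute 85 to minute 110.
A ∩ B = minute 15 to minute 30, minute 45 to minute 55, minute 60 to minute 70, minute 85 to minute 100.
That is 4 disjoint pieces.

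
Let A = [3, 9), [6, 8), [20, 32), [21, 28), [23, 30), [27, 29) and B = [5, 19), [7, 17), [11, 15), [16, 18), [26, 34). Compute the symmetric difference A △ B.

[3, 5) ∪ [9, 19) ∪ [20, 26) ∪ [32, 34)

A, merged: [3, 9), [20, 32).
B, merged: [5, 19), [26, 34).
A \ B = [3, 5), [20, 26).
B \ A = [9, 19), [32, 34).
Union of the two gives the symmetric difference.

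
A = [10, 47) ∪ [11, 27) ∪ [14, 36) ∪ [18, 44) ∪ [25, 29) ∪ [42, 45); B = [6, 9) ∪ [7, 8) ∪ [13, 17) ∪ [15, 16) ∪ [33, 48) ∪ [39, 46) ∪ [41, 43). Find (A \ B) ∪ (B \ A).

A, merged: [10, 47).
B, merged: [6, 9), [13, 17), [33, 48).
A but not B: [10, 13), [17, 33).
B but not A: [6, 9), [47, 48).
Combining gives A △ B.

[6, 9) ∪ [10, 13) ∪ [17, 33) ∪ [47, 48)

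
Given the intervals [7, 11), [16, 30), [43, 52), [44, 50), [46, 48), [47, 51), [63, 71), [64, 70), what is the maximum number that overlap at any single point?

Walk the sorted start/end points keeping a running depth.
The depth first hits 4 at 47.

4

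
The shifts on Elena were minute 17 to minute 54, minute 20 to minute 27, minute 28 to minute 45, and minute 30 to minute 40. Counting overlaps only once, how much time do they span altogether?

Merged: minute 17 to minute 54.
Length: 37 minutes.

37 minutes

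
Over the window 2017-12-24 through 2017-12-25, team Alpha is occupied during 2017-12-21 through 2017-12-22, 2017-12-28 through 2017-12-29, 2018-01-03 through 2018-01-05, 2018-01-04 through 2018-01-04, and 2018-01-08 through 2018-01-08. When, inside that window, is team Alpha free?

The merged coverage is 2017-12-21 through 2017-12-22, 2017-12-28 through 2017-12-29, 2018-01-03 through 2018-01-05, 2018-01-08 through 2018-01-08.
Gaps within 2017-12-24 through 2017-12-25: 2017-12-24 through 2017-12-25.

2017-12-24 through 2017-12-25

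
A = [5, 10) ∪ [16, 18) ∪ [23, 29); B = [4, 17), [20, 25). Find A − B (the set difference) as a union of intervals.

[5, 10): entirely removed.
[16, 18) \ B = [17, 18).
[23, 29) \ B = [25, 29).

[17, 18) ∪ [25, 29)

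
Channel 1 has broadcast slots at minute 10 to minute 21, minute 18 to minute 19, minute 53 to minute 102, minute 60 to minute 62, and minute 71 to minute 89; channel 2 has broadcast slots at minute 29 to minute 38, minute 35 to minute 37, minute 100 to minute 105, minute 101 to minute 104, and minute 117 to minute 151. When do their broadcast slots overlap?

minute 100 to minute 102

First set merges to minute 10 to minute 21, minute 53 to minute 102.
Second set merges to minute 29 to minute 38, minute 100 to minute 105, minute 117 to minute 151.
minute 10 to minute 21 meets no B interval.
minute 53 to minute 102 ∩ B → minute 100 to minute 102.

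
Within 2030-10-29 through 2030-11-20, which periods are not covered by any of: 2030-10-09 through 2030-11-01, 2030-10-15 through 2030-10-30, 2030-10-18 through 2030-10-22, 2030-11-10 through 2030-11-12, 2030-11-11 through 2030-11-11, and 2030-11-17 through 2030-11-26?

The merged coverage is 2030-10-09 through 2030-11-01, 2030-11-10 through 2030-11-12, 2030-11-17 through 2030-11-26.
Uncovered inside 2030-10-29 through 2030-11-20: 2030-11-02 through 2030-11-09, 2030-11-13 through 2030-11-16.

2030-11-02 through 2030-11-09, 2030-11-13 through 2030-11-16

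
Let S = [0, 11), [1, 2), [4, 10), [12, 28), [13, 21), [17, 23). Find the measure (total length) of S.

27

Merged: [0, 11), [12, 28).
Lengths: 11 + 16 = 27.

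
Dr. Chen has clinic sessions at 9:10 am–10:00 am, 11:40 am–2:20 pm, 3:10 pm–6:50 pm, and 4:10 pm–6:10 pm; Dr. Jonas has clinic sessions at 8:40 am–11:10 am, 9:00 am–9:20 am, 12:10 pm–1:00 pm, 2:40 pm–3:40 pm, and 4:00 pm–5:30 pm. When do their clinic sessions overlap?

Merge the first list: 9:10 am–10:00 am, 11:40 am–2:20 pm, 3:10 pm–6:50 pm.
Merge the second list: 8:40 am–11:10 am, 12:10 pm–1:00 pm, 2:40 pm–3:40 pm, 4:00 pm–5:30 pm.
9:10 am–10:00 am overlaps B on 9:10 am–10:00 am.
11:40 am–2:20 pm overlaps B on 12:10 pm–1:00 pm.
3:10 pm–6:50 pm overlaps B on 3:10 pm–3:40 pm, 4:00 pm–5:30 pm.

9:10 am–10:00 am, 12:10 pm–1:00 pm, 3:10 pm–3:40 pm, 4:00 pm–5:30 pm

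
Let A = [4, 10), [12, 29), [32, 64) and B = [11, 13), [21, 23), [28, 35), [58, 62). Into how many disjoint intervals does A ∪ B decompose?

A ∪ B = [4, 10), [11, 64).
That is 2 disjoint pieces.

2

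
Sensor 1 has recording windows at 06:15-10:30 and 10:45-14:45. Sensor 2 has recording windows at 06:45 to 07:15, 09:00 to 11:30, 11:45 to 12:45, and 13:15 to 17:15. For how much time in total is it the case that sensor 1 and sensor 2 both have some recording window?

5 h 15 min

A ∩ B = 06:45–07:15, 09:00–10:30, 10:45–11:30, 11:45–12:45, 13:15–14:45.
Total: 30 min + 1 h 30 min + 45 min + 1 h + 1 h 30 min = 5 h 15 min.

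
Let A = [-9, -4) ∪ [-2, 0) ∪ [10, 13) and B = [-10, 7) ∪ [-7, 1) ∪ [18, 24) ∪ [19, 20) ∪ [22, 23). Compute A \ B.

Second set merges to [-10, 7), [18, 24).
[-9, -4): entirely removed.
[-2, 0): entirely removed.
[10, 13): nothing removed.

[10, 13)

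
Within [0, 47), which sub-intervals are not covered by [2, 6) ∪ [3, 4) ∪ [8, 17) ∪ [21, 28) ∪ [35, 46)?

Covered (merged): [2, 6), [8, 17), [21, 28), [35, 46).
Complement within [0, 47): [0, 2), [6, 8), [17, 21), [28, 35), [46, 47).

[0, 2) ∪ [6, 8) ∪ [17, 21) ∪ [28, 35) ∪ [46, 47)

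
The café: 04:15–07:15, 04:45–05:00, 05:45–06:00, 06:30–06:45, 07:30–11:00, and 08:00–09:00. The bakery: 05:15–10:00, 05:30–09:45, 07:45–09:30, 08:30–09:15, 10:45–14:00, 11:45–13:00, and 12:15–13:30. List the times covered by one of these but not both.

First set merges to 04:15–07:15, 07:30–11:00.
Second set merges to 05:15–10:00, 10:45–14:00.
A \ B = 04:15–05:15, 10:00–10:45.
B \ A = 07:15–07:30, 11:00–14:00.
Union of the two gives the symmetric difference.

04:15–05:15, 07:15–07:30, 10:00–10:45, 11:00–14:00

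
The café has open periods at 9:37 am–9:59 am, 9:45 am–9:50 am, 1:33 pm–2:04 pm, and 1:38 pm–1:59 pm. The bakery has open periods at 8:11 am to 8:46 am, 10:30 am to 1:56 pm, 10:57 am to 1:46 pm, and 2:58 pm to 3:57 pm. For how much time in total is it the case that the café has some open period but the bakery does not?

A, merged: 9:37 am-9:59 am, 1:33 pm-2:04 pm.
B, merged: 8:11 am-8:46 am, 10:30 am-1:56 pm, 2:58 pm-3:57 pm.
A \ B = 9:37 am-9:59 am, 1:56 pm-2:04 pm.
Total: 22 min + 8 min = 30 min.

30 min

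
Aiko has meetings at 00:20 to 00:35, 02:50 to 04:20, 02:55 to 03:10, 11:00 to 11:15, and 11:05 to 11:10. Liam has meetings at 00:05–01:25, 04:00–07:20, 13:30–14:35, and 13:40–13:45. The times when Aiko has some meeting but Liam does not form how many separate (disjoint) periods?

2

First set merges to 00:20–00:35, 02:50–04:20, 11:00–11:15.
Second set merges to 00:05–01:25, 04:00–07:20, 13:30–14:35.
A \ B = 02:50–04:00, 11:00–11:15.
That is 2 disjoint pieces.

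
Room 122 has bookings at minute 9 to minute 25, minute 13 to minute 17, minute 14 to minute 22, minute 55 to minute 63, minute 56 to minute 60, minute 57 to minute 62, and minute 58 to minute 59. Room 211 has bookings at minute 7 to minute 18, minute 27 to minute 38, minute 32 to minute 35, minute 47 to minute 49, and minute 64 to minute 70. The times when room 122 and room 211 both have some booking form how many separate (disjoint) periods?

1

Merge the first list: minute 9 to minute 25, minute 55 to minute 63.
Merge the second list: minute 7 to minute 18, minute 27 to minute 38, minute 47 to minute 49, minute 64 to minute 70.
A ∩ B = minute 9 to minute 18.
That is 1 disjoint piece.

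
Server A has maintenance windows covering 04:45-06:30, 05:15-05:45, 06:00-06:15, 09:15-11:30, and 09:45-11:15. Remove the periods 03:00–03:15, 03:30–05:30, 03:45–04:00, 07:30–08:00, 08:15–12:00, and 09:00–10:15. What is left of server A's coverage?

A, merged: 04:45–06:30, 09:15–11:30.
B, merged: 03:00–03:15, 03:30–05:30, 07:30–08:00, 08:15–12:00.
04:45–06:30 \ B = 05:30–06:30.
09:15–11:30: entirely removed.

05:30–06:30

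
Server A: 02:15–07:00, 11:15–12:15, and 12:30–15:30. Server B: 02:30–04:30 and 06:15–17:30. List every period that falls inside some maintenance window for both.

02:30-04:30, 06:15-07:00, 11:15-12:15, 12:30-15:30

02:15-07:00 overlaps B on 02:30-04:30, 06:15-07:00.
11:15-12:15 overlaps B on 11:15-12:15.
12:30-15:30 overlaps B on 12:30-15:30.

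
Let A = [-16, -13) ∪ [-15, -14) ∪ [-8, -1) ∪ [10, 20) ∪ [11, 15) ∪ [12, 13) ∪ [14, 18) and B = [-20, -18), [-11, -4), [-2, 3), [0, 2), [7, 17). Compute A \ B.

A, merged: [-16, -13), [-8, -1), [10, 20).
B, merged: [-20, -18), [-11, -4), [-2, 3), [7, 17).
[-16, -13): no B overlap → unchanged.
[-8, -1) minus B → [-4, -2).
[10, 20) minus B → [17, 20).

[-16, -13) ∪ [-4, -2) ∪ [17, 20)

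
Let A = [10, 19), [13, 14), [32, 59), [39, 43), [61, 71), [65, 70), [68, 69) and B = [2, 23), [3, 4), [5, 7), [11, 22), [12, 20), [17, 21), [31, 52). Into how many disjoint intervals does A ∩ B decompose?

2

First set merges to [10, 19), [32, 59), [61, 71).
Second set merges to [2, 23), [31, 52).
A ∩ B = [10, 19), [32, 52).
That is 2 disjoint pieces.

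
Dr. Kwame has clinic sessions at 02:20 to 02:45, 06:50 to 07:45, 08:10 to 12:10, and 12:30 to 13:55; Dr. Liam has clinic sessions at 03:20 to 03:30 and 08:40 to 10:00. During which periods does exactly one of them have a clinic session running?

02:20–02:45, 03:20–03:30, 06:50–07:45, 08:10–08:40, 10:00–12:10, 12:30–13:55

Only in the first: 02:20–02:45, 06:50–07:45, 08:10–08:40, 10:00–12:10, 12:30–13:55.
Only in the second: 03:20–03:30.
Together these are the periods covered by exactly one.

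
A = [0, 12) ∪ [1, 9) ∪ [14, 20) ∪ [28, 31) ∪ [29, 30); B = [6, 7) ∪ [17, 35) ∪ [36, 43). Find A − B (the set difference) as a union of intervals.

[0, 6) ∪ [7, 12) ∪ [14, 17)

First set merges to [0, 12), [14, 20), [28, 31).
[0, 12) minus B → [0, 6), [7, 12).
[14, 20) minus B → [14, 17).
[28, 31): fully covered by B → removed.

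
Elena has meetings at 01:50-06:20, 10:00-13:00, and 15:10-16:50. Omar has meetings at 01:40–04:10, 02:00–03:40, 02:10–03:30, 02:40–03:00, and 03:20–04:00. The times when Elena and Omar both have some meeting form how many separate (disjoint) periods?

1

Second set merges to 01:40–04:10.
A ∩ B = 01:50–04:10.
That is 1 disjoint piece.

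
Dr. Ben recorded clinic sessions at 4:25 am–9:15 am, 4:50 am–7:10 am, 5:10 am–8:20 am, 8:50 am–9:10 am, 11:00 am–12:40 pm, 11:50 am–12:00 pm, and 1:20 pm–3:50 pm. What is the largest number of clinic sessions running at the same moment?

3

Walk the sorted start/end points keeping a running depth.
The depth first hits 3 at 5:10 am.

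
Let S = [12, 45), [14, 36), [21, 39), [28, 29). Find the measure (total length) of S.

33

Merged: [12, 45).
Length: 33.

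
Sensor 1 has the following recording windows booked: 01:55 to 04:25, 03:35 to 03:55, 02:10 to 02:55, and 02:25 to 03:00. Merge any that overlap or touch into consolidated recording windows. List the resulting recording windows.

01:55-04:25

Sort by start: 01:55-04:25, 02:10-02:55, 02:25-03:00, 03:35-03:55.
02:10-02:55 overlaps/touches 01:55-04:25 → extend to 01:55-04:25.
02:25-03:00 overlaps/touches 01:55-04:25 → extend to 01:55-04:25.
03:35-03:55 overlaps/touches 01:55-04:25 → extend to 01:55-04:25.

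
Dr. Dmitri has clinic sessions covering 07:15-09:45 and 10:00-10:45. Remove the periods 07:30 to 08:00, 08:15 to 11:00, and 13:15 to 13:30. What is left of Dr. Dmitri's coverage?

07:15–07:30, 08:00–08:15

07:15–09:45 minus B → 07:15–07:30, 08:00–08:15.
10:00–10:45: fully covered by B → removed.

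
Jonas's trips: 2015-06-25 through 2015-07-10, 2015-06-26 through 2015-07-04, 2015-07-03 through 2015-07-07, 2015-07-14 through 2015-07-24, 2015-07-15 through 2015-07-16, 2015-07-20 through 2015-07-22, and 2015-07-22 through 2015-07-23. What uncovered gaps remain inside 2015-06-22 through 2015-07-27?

Covered (merged): 2015-06-25 through 2015-07-10, 2015-07-14 through 2015-07-24.
Uncovered inside 2015-06-22 through 2015-07-27: 2015-06-22 through 2015-06-24, 2015-07-11 through 2015-07-13, 2015-07-25 through 2015-07-27.

2015-06-22 through 2015-06-24, 2015-07-11 through 2015-07-13, 2015-07-25 through 2015-07-27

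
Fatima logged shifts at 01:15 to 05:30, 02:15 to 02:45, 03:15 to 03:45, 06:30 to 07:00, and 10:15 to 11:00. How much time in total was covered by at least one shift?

5 h 30 min

Merged: 01:15-05:30, 06:30-07:00, 10:15-11:00.
Lengths: 4 h 15 min + 30 min + 45 min = 5 h 30 min.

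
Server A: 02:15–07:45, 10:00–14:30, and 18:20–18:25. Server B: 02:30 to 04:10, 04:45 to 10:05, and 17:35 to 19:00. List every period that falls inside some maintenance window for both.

02:15–07:45 ∩ B → 02:30–04:10, 04:45–07:45.
10:00–14:30 ∩ B → 10:00–10:05.
18:20–18:25 ∩ B → 18:20–18:25.

02:30–04:10, 04:45–07:45, 10:00–10:05, 18:20–18:25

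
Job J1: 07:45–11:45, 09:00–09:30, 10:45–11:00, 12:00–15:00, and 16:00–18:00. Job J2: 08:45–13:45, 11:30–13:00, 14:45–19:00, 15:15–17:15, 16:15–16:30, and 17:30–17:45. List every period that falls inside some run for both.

Merge the first list: 07:45-11:45, 12:00-15:00, 16:00-18:00.
Merge the second list: 08:45-13:45, 14:45-19:00.
07:45-11:45 ∩ B → 08:45-11:45.
12:00-15:00 ∩ B → 12:00-13:45, 14:45-15:00.
16:00-18:00 ∩ B → 16:00-18:00.

08:45-11:45, 12:00-13:45, 14:45-15:00, 16:00-18:00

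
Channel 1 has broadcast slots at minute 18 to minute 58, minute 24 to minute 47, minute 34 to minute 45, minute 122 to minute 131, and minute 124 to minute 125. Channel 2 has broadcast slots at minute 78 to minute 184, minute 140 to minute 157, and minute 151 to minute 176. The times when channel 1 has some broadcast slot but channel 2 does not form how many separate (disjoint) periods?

First set merges to minute 18 to minute 58, minute 122 to minute 131.
Second set merges to minute 78 to minute 184.
A \ B = minute 18 to minute 58.
That is 1 disjoint piece.

1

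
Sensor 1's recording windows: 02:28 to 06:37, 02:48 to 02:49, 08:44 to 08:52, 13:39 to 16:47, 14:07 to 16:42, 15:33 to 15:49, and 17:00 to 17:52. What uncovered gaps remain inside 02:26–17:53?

02:26-02:28, 06:37-08:44, 08:52-13:39, 16:47-17:00, 17:52-17:53

The merged coverage is 02:28-06:37, 08:44-08:52, 13:39-16:47, 17:00-17:52.
Complement within 02:26-17:53: 02:26-02:28, 06:37-08:44, 08:52-13:39, 16:47-17:00, 17:52-17:53.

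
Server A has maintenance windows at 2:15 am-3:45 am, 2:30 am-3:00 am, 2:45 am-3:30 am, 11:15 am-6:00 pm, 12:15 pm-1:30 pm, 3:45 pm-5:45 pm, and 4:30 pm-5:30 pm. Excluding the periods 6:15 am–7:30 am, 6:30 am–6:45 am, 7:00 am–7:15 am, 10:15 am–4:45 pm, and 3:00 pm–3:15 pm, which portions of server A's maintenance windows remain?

First set merges to 2:15 am–3:45 am, 11:15 am–6:00 pm.
Second set merges to 6:15 am–7:30 am, 10:15 am–4:45 pm.
2:15 am–3:45 am is untouched.
11:15 am–6:00 pm with B removed leaves 4:45 pm–6:00 pm.

2:15 am–3:45 am, 4:45 pm–6:00 pm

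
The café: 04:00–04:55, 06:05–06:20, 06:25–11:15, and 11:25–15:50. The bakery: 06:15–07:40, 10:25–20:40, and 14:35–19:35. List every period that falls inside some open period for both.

06:15-06:20, 06:25-07:40, 10:25-11:15, 11:25-15:50

Merge the second list: 06:15-07:40, 10:25-20:40.
04:00-04:55 meets no B interval.
06:05-06:20 ∩ B → 06:15-06:20.
06:25-11:15 ∩ B → 06:25-07:40, 10:25-11:15.
11:25-15:50 ∩ B → 11:25-15:50.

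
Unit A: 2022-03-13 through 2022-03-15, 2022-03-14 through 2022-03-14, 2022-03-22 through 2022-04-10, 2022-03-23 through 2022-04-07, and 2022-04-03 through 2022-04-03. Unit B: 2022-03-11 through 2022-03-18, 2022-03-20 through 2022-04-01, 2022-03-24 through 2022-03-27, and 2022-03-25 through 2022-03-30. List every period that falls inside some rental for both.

Merge the first list: 2022-03-13 through 2022-03-15, 2022-03-22 through 2022-04-10.
Merge the second list: 2022-03-11 through 2022-03-18, 2022-03-20 through 2022-04-01.
2022-03-13 through 2022-03-15 overlaps B on 2022-03-13 through 2022-03-15.
2022-03-22 through 2022-04-10 overlaps B on 2022-03-22 through 2022-04-01.

2022-03-13 through 2022-03-15, 2022-03-22 through 2022-04-01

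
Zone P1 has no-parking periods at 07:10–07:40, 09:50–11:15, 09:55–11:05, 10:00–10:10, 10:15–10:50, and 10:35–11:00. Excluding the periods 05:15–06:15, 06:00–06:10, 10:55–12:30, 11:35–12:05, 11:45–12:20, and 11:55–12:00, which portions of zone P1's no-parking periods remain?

Merge the first list: 07:10–07:40, 09:50–11:15.
Merge the second list: 05:15–06:15, 10:55–12:30.
07:10–07:40: nothing removed.
09:50–11:15 \ B = 09:50–10:55.

07:10–07:40, 09:50–10:55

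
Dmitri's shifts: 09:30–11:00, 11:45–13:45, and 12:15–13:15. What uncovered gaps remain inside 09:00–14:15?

09:00–09:30, 11:00–11:45, 13:45–14:15

The merged coverage is 09:30–11:00, 11:45–13:45.
Uncovered inside 09:00–14:15: 09:00–09:30, 11:00–11:45, 13:45–14:15.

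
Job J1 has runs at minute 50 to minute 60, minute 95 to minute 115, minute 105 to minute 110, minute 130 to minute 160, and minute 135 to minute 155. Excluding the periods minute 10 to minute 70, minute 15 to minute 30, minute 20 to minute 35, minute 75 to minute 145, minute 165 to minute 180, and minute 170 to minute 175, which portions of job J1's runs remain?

Merge the first list: minute 50 to minute 60, minute 95 to minute 115, minute 130 to minute 160.
Merge the second list: minute 10 to minute 70, minute 75 to minute 145, minute 165 to minute 180.
minute 50 to minute 60 lies entirely inside B → drops out.
minute 95 to minute 115 lies entirely inside B → drops out.
minute 130 to minute 160 with B removed leaves minute 145 to minute 160.

minute 145 to minute 160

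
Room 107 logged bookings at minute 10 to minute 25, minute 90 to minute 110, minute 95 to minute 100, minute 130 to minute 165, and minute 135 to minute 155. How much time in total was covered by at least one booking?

Merged: minute 10 to minute 25, minute 90 to minute 110, minute 130 to minute 165.
Lengths: 15 minutes + 20 minutes + 35 minutes = 70 minutes.

70 minutes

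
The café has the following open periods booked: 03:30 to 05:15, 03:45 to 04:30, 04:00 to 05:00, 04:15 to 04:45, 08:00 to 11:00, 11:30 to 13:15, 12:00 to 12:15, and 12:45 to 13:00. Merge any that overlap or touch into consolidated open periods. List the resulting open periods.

03:45-04:30 overlaps/touches 03:30-05:15 → extend to 03:30-05:15.
04:00-05:00 overlaps/touches 03:30-05:15 → extend to 03:30-05:15.
04:15-04:45 overlaps/touches 03:30-05:15 → extend to 03:30-05:15.
08:00-11:00 is disjoint → start new block.
11:30-13:15 is disjoint → start new block.
12:00-12:15 overlaps/touches 11:30-13:15 → extend to 11:30-13:15.
12:45-13:00 overlaps/touches 11:30-13:15 → extend to 11:30-13:15.

03:30-05:15, 08:00-11:00, 11:30-13:15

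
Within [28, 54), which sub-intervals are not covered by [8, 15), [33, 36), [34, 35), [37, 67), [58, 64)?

[28, 33) ∪ [36, 37)

After merging, the occupied span is [8, 15), [33, 36), [37, 67).
Complement within [28, 54): [28, 33), [36, 37).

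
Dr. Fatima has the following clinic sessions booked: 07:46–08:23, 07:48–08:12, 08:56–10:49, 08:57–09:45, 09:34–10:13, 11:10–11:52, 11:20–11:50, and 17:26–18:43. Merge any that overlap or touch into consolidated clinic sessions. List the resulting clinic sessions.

07:46-08:23, 08:56-10:49, 11:10-11:52, 17:26-18:43

07:48-08:12 overlaps/touches 07:46-08:23 → extend to 07:46-08:23.
08:56-10:49 is disjoint → start new block.
08:57-09:45 overlaps/touches 08:56-10:49 → extend to 08:56-10:49.
09:34-10:13 overlaps/touches 08:56-10:49 → extend to 08:56-10:49.
11:10-11:52 is disjoint → start new block.
11:20-11:50 overlaps/touches 11:10-11:52 → extend to 11:10-11:52.
17:26-18:43 is disjoint → start new block.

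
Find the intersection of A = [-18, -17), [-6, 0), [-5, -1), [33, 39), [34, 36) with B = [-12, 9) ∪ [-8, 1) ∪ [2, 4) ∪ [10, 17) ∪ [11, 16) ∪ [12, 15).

A, merged: [-18, -17), [-6, 0), [33, 39).
B, merged: [-12, 9), [10, 17).
[-18, -17) falls entirely outside B.
[-6, 0) overlaps B on [-6, 0).
[33, 39) falls entirely outside B.

[-6, 0)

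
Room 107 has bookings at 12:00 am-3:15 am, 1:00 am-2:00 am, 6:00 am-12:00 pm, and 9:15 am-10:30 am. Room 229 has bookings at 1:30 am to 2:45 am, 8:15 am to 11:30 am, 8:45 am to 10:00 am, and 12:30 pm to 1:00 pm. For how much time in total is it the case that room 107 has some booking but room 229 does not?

Merge the first list: 12:00 am–3:15 am, 6:00 am–12:00 pm.
Merge the second list: 1:30 am–2:45 am, 8:15 am–11:30 am, 12:30 pm–1:00 pm.
A \ B = 12:00 am–1:30 am, 2:45 am–3:15 am, 6:00 am–8:15 am, 11:30 am–12:00 pm.
Total: 1 h 30 min + 30 min + 2 h 15 min + 30 min = 4 h 45 min.

4 h 45 min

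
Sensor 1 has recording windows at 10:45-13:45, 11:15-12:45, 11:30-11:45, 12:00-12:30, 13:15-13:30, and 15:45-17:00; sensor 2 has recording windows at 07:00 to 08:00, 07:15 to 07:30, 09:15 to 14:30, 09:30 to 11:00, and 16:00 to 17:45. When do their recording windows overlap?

A, merged: 10:45–13:45, 15:45–17:00.
B, merged: 07:00–08:00, 09:15–14:30, 16:00–17:45.
10:45–13:45 meets the second set on 10:45–13:45.
15:45–17:00 meets the second set on 16:00–17:00.

10:45–13:45, 16:00–17:00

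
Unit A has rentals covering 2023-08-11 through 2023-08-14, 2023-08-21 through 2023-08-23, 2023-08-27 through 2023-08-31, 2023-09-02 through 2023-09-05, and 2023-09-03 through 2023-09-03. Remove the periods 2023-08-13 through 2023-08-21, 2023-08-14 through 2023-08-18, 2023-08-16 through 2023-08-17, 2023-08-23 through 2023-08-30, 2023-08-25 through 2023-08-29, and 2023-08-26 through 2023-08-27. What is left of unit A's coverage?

2023-08-11 through 2023-08-12, 2023-08-22 through 2023-08-22, 2023-08-31 through 2023-08-31, 2023-09-02 through 2023-09-05

First set merges to 2023-08-11 through 2023-08-14, 2023-08-21 through 2023-08-23, 2023-08-27 through 2023-08-31, 2023-09-02 through 2023-09-05.
Second set merges to 2023-08-13 through 2023-08-21, 2023-08-23 through 2023-08-30.
2023-08-11 through 2023-08-14 with B removed leaves 2023-08-11 through 2023-08-12.
2023-08-21 through 2023-08-23 with B removed leaves 2023-08-22 through 2023-08-22.
2023-08-27 through 2023-08-31 with B removed leaves 2023-08-31 through 2023-08-31.
2023-09-02 through 2023-09-05 is untouched.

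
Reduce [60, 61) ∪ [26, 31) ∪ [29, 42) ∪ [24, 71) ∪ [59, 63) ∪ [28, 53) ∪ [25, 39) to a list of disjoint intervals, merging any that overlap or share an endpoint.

[24, 71)

Sort by start: [24, 71), [25, 39), [26, 31), [28, 53), [29, 42), [59, 63), [60, 61).
[25, 39) overlaps/touches [24, 71) → extend to [24, 71).
[26, 31) overlaps/touches [24, 71) → extend to [24, 71).
[28, 53) overlaps/touches [24, 71) → extend to [24, 71).
[29, 42) overlaps/touches [24, 71) → extend to [24, 71).
[59, 63) overlaps/touches [24, 71) → extend to [24, 71).
[60, 61) overlaps/touches [24, 71) → extend to [24, 71).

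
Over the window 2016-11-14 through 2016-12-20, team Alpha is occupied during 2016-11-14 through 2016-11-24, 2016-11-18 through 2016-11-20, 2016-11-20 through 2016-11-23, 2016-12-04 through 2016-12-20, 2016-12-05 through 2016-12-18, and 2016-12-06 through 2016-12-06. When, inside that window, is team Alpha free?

Covered (merged): 2016-11-14 through 2016-11-24, 2016-12-04 through 2016-12-20.
Complement within 2016-11-14 through 2016-12-20: 2016-11-25 through 2016-12-03.

2016-11-25 through 2016-12-03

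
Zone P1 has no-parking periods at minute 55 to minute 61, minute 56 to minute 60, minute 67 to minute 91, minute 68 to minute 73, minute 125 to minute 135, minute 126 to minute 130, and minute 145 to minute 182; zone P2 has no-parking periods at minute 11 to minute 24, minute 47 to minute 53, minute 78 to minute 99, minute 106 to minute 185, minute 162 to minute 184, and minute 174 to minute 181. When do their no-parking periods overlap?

minute 78 to minute 91, minute 125 to minute 135, minute 145 to minute 182

First set merges to minute 55 to minute 61, minute 67 to minute 91, minute 125 to minute 135, minute 145 to minute 182.
Second set merges to minute 11 to minute 24, minute 47 to minute 53, minute 78 to minute 99, minute 106 to minute 185.
minute 55 to minute 61: no overlap with the second set.
minute 67 to minute 91 meets the second set on minute 78 to minute 91.
minute 125 to minute 135 meets the second set on minute 125 to minute 135.
minute 145 to minute 182 meets the second set on minute 145 to minute 182.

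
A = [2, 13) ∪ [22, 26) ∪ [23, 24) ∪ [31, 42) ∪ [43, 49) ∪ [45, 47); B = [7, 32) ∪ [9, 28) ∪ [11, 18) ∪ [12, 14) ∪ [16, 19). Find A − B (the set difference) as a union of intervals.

[2, 7) ∪ [32, 42) ∪ [43, 49)

A, merged: [2, 13), [22, 26), [31, 42), [43, 49).
B, merged: [7, 32).
[2, 13) with B removed leaves [2, 7).
[22, 26) lies entirely inside B → drops out.
[31, 42) with B removed leaves [32, 42).
[43, 49) is untouched.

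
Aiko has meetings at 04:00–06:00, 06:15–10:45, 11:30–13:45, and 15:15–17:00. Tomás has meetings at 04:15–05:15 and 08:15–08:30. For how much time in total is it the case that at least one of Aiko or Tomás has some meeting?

10 h 30 min

A ∪ B = 04:00-06:00, 06:15-10:45, 11:30-13:45, 15:15-17:00.
Total: 2 h + 4 h 30 min + 2 h 15 min + 1 h 45 min = 10 h 30 min.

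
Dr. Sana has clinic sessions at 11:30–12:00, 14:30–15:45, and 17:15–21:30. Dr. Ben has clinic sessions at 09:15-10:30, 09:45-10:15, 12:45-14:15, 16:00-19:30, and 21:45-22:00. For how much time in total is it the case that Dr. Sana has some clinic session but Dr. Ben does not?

B, merged: 09:15–10:30, 12:45–14:15, 16:00–19:30, 21:45–22:00.
A \ B = 11:30–12:00, 14:30–15:45, 19:30–21:30.
Total: 30 min + 1 h 15 min + 2 h = 3 h 45 min.

3 h 45 min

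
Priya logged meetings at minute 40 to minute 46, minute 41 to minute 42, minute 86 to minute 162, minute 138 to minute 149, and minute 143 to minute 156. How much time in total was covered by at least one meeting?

Merged: minute 40 to minute 46, minute 86 to minute 162.
Lengths: 6 minutes + 76 minutes = 82 minutes.

82 minutes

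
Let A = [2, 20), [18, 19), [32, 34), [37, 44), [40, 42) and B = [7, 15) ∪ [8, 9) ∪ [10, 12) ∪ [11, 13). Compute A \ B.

Merge the first list: [2, 20), [32, 34), [37, 44).
Merge the second list: [7, 15).
[2, 20) minus B → [2, 7), [15, 20).
[32, 34): no B overlap → unchanged.
[37, 44): no B overlap → unchanged.

[2, 7) ∪ [15, 20) ∪ [32, 34) ∪ [37, 44)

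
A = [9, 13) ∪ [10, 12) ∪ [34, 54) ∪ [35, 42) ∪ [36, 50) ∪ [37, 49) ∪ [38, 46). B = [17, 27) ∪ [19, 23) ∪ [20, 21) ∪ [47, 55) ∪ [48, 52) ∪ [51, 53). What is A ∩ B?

Merge the first list: [9, 13), [34, 54).
Merge the second list: [17, 27), [47, 55).
[9, 13) meets no B interval.
[34, 54) ∩ B → [47, 54).

[47, 54)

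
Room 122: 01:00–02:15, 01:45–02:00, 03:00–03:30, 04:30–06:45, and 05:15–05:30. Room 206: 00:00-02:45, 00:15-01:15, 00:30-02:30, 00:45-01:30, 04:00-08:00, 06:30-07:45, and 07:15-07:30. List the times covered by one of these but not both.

A, merged: 01:00-02:15, 03:00-03:30, 04:30-06:45.
B, merged: 00:00-02:45, 04:00-08:00.
A but not B: 03:00-03:30.
B but not A: 00:00-01:00, 02:15-02:45, 04:00-04:30, 06:45-08:00.
Combining gives A △ B.

00:00-01:00, 02:15-02:45, 03:00-03:30, 04:00-04:30, 06:45-08:00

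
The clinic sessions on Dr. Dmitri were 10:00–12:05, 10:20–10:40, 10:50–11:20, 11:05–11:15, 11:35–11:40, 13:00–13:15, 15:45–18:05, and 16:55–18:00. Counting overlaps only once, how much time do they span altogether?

4 h 40 min

Merged: 10:00–12:05, 13:00–13:15, 15:45–18:05.
Lengths: 2 h 5 min + 15 min + 2 h 20 min = 4 h 40 min.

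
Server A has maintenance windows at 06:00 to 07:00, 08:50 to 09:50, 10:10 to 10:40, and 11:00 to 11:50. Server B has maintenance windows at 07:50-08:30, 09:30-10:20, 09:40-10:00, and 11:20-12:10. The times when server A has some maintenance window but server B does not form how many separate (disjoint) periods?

4

Second set merges to 07:50–08:30, 09:30–10:20, 11:20–12:10.
A \ B = 06:00–07:00, 08:50–09:30, 10:20–10:40, 11:00–11:20.
That is 4 disjoint pieces.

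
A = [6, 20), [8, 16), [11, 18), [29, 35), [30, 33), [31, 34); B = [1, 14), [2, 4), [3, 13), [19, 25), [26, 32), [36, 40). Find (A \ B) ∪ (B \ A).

First set merges to [6, 20), [29, 35).
Second set merges to [1, 14), [19, 25), [26, 32), [36, 40).
A but not B: [14, 19), [32, 35).
B but not A: [1, 6), [20, 25), [26, 29), [36, 40).
Combining gives A △ B.

[1, 6) ∪ [14, 19) ∪ [20, 25) ∪ [26, 29) ∪ [32, 35) ∪ [36, 40)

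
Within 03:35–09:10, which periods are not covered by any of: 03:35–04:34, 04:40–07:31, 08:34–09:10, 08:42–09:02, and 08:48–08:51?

The merged coverage is 03:35–04:34, 04:40–07:31, 08:34–09:10.
Gaps within 03:35–09:10: 04:34–04:40, 07:31–08:34.

04:34–04:40, 07:31–08:34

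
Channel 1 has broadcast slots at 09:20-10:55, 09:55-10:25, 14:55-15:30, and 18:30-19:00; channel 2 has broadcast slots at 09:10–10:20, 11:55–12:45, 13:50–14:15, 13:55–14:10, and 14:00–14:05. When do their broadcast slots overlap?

A, merged: 09:20-10:55, 14:55-15:30, 18:30-19:00.
B, merged: 09:10-10:20, 11:55-12:45, 13:50-14:15.
09:20-10:55 meets the second set on 09:20-10:20.
14:55-15:30: no overlap with the second set.
18:30-19:00: no overlap with the second set.

09:20-10:20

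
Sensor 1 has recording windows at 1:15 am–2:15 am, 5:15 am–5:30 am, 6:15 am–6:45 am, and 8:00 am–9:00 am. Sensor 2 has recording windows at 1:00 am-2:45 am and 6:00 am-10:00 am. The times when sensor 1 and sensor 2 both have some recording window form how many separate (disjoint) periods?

3

A ∩ B = 1:15 am-2:15 am, 6:15 am-6:45 am, 8:00 am-9:00 am.
That is 3 disjoint pieces.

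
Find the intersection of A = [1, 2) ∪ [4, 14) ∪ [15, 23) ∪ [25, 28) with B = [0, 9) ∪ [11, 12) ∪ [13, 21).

[1, 2) ∪ [4, 9) ∪ [11, 12) ∪ [13, 14) ∪ [15, 21)

[1, 2) ∩ B → [1, 2).
[4, 14) ∩ B → [4, 9), [11, 12), [13, 14).
[15, 23) ∩ B → [15, 21).
[25, 28) meets no B interval.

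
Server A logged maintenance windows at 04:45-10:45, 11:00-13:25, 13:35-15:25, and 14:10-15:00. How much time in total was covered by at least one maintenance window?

Merged: 04:45–10:45, 11:00–13:25, 13:35–15:25.
Lengths: 6 h + 2 h 25 min + 1 h 50 min = 10 h 15 min.

10 h 15 min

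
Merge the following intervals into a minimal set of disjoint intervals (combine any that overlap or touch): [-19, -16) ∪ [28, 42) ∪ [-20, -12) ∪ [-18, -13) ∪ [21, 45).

[-20, -12) ∪ [21, 45)

Sort by start: [-20, -12), [-19, -16), [-18, -13), [21, 45), [28, 42).
[-19, -16) overlaps/touches [-20, -12) → extend to [-20, -12).
[-18, -13) overlaps/touches [-20, -12) → extend to [-20, -12).
[21, 45) is disjoint → start new block.
[28, 42) overlaps/touches [21, 45) → extend to [21, 45).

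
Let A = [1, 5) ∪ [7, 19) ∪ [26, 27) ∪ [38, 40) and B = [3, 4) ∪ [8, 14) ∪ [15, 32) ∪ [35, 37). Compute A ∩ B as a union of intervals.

[3, 4) ∪ [8, 14) ∪ [15, 19) ∪ [26, 27)

[1, 5) ∩ B → [3, 4).
[7, 19) ∩ B → [8, 14), [15, 19).
[26, 27) ∩ B → [26, 27).
[38, 40) meets no B interval.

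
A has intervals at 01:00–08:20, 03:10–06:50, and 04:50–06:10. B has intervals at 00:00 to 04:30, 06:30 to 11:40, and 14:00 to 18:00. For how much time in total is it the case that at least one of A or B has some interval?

15 h 40 min

First set merges to 01:00–08:20.
A ∪ B = 00:00–11:40, 14:00–18:00.
Total: 11 h 40 min + 4 h = 15 h 40 min.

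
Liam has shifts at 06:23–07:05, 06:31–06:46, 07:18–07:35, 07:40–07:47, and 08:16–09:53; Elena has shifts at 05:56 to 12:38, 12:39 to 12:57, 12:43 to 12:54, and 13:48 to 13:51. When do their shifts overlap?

06:23–07:05, 07:18–07:35, 07:40–07:47, 08:16–09:53

First set merges to 06:23–07:05, 07:18–07:35, 07:40–07:47, 08:16–09:53.
Second set merges to 05:56–12:38, 12:39–12:57, 13:48–13:51.
06:23–07:05 meets the second set on 06:23–07:05.
07:18–07:35 meets the second set on 07:18–07:35.
07:40–07:47 meets the second set on 07:40–07:47.
08:16–09:53 meets the second set on 08:16–09:53.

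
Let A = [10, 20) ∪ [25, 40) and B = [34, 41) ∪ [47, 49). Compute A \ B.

[10, 20): nothing removed.
[25, 40) \ B = [25, 34).

[10, 20) ∪ [25, 34)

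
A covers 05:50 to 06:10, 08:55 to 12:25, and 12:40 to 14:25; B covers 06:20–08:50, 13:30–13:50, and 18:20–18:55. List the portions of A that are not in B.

05:50-06:10, 08:55-12:25, 12:40-13:30, 13:50-14:25

05:50-06:10: nothing removed.
08:55-12:25: nothing removed.
12:40-14:25 \ B = 12:40-13:30, 13:50-14:25.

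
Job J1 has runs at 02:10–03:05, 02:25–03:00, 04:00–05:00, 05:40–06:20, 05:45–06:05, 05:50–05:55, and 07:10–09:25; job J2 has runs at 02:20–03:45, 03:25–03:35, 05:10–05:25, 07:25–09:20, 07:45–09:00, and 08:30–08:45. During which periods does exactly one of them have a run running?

02:10–02:20, 03:05–03:45, 04:00–05:00, 05:10–05:25, 05:40–06:20, 07:10–07:25, 09:20–09:25

Merge the first list: 02:10–03:05, 04:00–05:00, 05:40–06:20, 07:10–09:25.
Merge the second list: 02:20–03:45, 05:10–05:25, 07:25–09:20.
Only in the first: 02:10–02:20, 04:00–05:00, 05:40–06:20, 07:10–07:25, 09:20–09:25.
Only in the second: 03:05–03:45, 05:10–05:25.
Together these are the periods covered by exactly one.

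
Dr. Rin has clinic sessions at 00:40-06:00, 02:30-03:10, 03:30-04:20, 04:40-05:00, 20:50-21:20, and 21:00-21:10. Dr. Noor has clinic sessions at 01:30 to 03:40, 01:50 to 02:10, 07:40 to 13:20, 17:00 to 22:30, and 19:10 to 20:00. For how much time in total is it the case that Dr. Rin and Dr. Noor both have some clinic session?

2 h 40 min

Merge the first list: 00:40-06:00, 20:50-21:20.
Merge the second list: 01:30-03:40, 07:40-13:20, 17:00-22:30.
A ∩ B = 01:30-03:40, 20:50-21:20.
Total: 2 h 10 min + 30 min = 2 h 40 min.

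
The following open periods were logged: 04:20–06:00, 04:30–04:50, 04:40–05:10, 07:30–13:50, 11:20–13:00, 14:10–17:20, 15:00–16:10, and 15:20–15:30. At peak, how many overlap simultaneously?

3

Sweep endpoints in order; track running count of active intervals.
Peak of 3 reached at 04:40.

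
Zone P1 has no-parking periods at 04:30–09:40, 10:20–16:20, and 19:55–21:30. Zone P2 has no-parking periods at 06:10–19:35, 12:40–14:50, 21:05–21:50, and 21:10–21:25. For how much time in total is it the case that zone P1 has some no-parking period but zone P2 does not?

2 h 50 min

Merge the second list: 06:10–19:35, 21:05–21:50.
A \ B = 04:30–06:10, 19:55–21:05.
Total: 1 h 40 min + 1 h 10 min = 2 h 50 min.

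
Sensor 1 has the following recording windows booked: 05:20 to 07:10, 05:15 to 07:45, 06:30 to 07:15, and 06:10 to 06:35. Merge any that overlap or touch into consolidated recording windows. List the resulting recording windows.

Sort by start: 05:15–07:45, 05:20–07:10, 06:10–06:35, 06:30–07:15.
05:20–07:10 overlaps/touches 05:15–07:45 → extend to 05:15–07:45.
06:10–06:35 overlaps/touches 05:15–07:45 → extend to 05:15–07:45.
06:30–07:15 overlaps/touches 05:15–07:45 → extend to 05:15–07:45.

05:15–07:45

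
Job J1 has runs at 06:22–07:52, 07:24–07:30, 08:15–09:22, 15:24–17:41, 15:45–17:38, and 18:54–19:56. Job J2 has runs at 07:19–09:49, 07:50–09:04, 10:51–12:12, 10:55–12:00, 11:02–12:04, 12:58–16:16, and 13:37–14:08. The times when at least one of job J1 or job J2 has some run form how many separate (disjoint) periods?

Merge the first list: 06:22-07:52, 08:15-09:22, 15:24-17:41, 18:54-19:56.
Merge the second list: 07:19-09:49, 10:51-12:12, 12:58-16:16.
A ∪ B = 06:22-09:49, 10:51-12:12, 12:58-17:41, 18:54-19:56.
That is 4 disjoint pieces.

4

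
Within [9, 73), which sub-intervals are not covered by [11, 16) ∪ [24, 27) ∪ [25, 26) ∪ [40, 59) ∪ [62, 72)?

[9, 11) ∪ [16, 24) ∪ [27, 40) ∪ [59, 62) ∪ [72, 73)

The merged coverage is [11, 16), [24, 27), [40, 59), [62, 72).
Complement within [9, 73): [9, 11), [16, 24), [27, 40), [59, 62), [72, 73).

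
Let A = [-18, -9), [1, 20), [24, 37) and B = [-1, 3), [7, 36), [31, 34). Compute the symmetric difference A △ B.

B, merged: [-1, 3), [7, 36).
A \ B = [-18, -9), [3, 7), [36, 37).
B \ A = [-1, 1), [20, 24).
Union of the two gives the symmetric difference.

[-18, -9) ∪ [-1, 1) ∪ [3, 7) ∪ [20, 24) ∪ [36, 37)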